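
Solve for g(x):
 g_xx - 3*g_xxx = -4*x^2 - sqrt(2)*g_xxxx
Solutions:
 g(x) = C1 + C2*x + C3*exp(sqrt(2)*x*(3 - sqrt(9 - 4*sqrt(2)))/4) + C4*exp(sqrt(2)*x*(sqrt(9 - 4*sqrt(2)) + 3)/4) - x^4/3 - 4*x^3 + 4*x^2*(-9 + sqrt(2))


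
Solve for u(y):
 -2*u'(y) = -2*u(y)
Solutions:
 u(y) = C1*exp(y)


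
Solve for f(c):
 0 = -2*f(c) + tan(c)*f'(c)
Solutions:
 f(c) = C1*sin(c)^2


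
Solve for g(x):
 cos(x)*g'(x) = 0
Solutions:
 g(x) = C1


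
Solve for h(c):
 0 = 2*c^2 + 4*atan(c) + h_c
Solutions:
 h(c) = C1 - 2*c^3/3 - 4*c*atan(c) + 2*log(c^2 + 1)


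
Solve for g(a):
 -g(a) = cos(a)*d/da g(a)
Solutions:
 g(a) = C1*sqrt(sin(a) - 1)/sqrt(sin(a) + 1)


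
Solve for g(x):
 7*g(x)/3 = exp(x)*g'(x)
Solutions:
 g(x) = C1*exp(-7*exp(-x)/3)


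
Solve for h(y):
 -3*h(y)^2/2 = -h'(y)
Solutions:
 h(y) = -2/(C1 + 3*y)


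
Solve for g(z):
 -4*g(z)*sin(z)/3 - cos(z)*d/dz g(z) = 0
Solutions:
 g(z) = C1*cos(z)^(4/3)


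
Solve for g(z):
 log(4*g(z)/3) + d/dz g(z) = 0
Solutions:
 Integral(1/(log(_y) - log(3) + 2*log(2)), (_y, g(z))) = C1 - z


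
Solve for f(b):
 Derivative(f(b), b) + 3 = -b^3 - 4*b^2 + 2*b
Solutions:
 f(b) = C1 - b^4/4 - 4*b^3/3 + b^2 - 3*b


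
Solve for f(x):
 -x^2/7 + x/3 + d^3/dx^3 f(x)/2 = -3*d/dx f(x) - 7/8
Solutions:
 f(x) = C1 + C2*sin(sqrt(6)*x) + C3*cos(sqrt(6)*x) + x^3/63 - x^2/18 - 155*x/504


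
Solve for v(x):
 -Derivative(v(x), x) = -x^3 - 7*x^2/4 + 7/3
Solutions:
 v(x) = C1 + x^4/4 + 7*x^3/12 - 7*x/3


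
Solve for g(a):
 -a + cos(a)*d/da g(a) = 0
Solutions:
 g(a) = C1 + Integral(a/cos(a), a)


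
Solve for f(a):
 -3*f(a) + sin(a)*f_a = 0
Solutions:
 f(a) = C1*(cos(a) - 1)^(3/2)/(cos(a) + 1)^(3/2)


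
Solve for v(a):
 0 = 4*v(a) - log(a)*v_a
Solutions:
 v(a) = C1*exp(4*li(a))


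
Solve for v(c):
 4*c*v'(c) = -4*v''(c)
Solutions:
 v(c) = C1 + C2*erf(sqrt(2)*c/2)


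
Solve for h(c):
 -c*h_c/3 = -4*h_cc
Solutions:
 h(c) = C1 + C2*erfi(sqrt(6)*c/12)


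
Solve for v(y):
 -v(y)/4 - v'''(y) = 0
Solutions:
 v(y) = C3*exp(-2^(1/3)*y/2) + (C1*sin(2^(1/3)*sqrt(3)*y/4) + C2*cos(2^(1/3)*sqrt(3)*y/4))*exp(2^(1/3)*y/4)


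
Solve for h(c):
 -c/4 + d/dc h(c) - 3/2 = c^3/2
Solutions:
 h(c) = C1 + c^4/8 + c^2/8 + 3*c/2


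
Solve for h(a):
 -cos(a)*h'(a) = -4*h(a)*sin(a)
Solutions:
 h(a) = C1/cos(a)^4


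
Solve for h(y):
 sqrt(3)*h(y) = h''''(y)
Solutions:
 h(y) = C1*exp(-3^(1/8)*y) + C2*exp(3^(1/8)*y) + C3*sin(3^(1/8)*y) + C4*cos(3^(1/8)*y)


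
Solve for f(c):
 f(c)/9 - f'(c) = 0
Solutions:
 f(c) = C1*exp(c/9)


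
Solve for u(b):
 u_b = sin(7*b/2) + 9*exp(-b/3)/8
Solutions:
 u(b) = C1 - 2*cos(7*b/2)/7 - 27*exp(-b/3)/8


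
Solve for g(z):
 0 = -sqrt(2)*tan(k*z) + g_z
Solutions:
 g(z) = C1 + sqrt(2)*Piecewise((-log(cos(k*z))/k, Ne(k, 0)), (0, True))


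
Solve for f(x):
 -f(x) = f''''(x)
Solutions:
 f(x) = (C1*sin(sqrt(2)*x/2) + C2*cos(sqrt(2)*x/2))*exp(-sqrt(2)*x/2) + (C3*sin(sqrt(2)*x/2) + C4*cos(sqrt(2)*x/2))*exp(sqrt(2)*x/2)


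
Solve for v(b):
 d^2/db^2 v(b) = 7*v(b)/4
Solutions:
 v(b) = C1*exp(-sqrt(7)*b/2) + C2*exp(sqrt(7)*b/2)


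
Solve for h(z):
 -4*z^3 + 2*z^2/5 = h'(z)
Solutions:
 h(z) = C1 - z^4 + 2*z^3/15


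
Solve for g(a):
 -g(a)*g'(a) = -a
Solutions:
 g(a) = -sqrt(C1 + a^2)
 g(a) = sqrt(C1 + a^2)


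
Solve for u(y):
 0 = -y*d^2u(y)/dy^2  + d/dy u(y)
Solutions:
 u(y) = C1 + C2*y^2


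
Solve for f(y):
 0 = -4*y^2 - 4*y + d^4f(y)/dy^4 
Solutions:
 f(y) = C1 + C2*y + C3*y^2 + C4*y^3 + y^6/90 + y^5/30


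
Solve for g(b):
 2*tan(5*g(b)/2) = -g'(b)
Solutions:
 g(b) = -2*asin(C1*exp(-5*b))/5 + 2*pi/5
 g(b) = 2*asin(C1*exp(-5*b))/5


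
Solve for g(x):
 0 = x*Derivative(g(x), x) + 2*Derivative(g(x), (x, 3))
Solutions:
 g(x) = C1 + Integral(C2*airyai(-2^(2/3)*x/2) + C3*airybi(-2^(2/3)*x/2), x)


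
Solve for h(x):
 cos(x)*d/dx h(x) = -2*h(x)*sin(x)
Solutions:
 h(x) = C1*cos(x)^2


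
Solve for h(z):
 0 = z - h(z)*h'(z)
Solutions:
 h(z) = -sqrt(C1 + z^2)
 h(z) = sqrt(C1 + z^2)


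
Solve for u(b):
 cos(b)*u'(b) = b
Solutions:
 u(b) = C1 + Integral(b/cos(b), b)


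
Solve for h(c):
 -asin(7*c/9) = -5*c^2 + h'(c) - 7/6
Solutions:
 h(c) = C1 + 5*c^3/3 - c*asin(7*c/9) + 7*c/6 - sqrt(81 - 49*c^2)/7


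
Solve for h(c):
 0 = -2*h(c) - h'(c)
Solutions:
 h(c) = C1*exp(-2*c)


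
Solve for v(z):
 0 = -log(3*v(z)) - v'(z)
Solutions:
 Integral(1/(log(_y) + log(3)), (_y, v(z))) = C1 - z


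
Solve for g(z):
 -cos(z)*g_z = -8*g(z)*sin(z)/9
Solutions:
 g(z) = C1/cos(z)^(8/9)


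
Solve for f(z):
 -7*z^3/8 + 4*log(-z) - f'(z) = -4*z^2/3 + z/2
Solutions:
 f(z) = C1 - 7*z^4/32 + 4*z^3/9 - z^2/4 + 4*z*log(-z) - 4*z


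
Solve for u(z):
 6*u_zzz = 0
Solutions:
 u(z) = C1 + C2*z + C3*z^2


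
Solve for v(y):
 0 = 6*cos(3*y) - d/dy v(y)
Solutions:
 v(y) = C1 + 2*sin(3*y)


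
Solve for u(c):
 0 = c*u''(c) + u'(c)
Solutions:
 u(c) = C1 + C2*log(c)


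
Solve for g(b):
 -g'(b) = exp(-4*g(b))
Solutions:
 g(b) = log(-I*(C1 - 4*b)^(1/4))
 g(b) = log(I*(C1 - 4*b)^(1/4))
 g(b) = log(-(C1 - 4*b)^(1/4))
 g(b) = log(C1 - 4*b)/4


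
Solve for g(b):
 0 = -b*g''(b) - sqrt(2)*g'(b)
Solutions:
 g(b) = C1 + C2*b^(1 - sqrt(2))


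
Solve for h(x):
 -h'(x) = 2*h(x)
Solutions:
 h(x) = C1*exp(-2*x)


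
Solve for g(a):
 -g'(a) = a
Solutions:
 g(a) = C1 - a^2/2


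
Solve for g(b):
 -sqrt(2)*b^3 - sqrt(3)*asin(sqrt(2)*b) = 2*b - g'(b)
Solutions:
 g(b) = C1 + sqrt(2)*b^4/4 + b^2 + sqrt(3)*(b*asin(sqrt(2)*b) + sqrt(2)*sqrt(1 - 2*b^2)/2)


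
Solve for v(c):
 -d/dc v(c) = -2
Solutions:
 v(c) = C1 + 2*c


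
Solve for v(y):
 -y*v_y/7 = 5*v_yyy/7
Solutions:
 v(y) = C1 + Integral(C2*airyai(-5^(2/3)*y/5) + C3*airybi(-5^(2/3)*y/5), y)


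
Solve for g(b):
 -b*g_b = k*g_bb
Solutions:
 g(b) = C1 + C2*sqrt(k)*erf(sqrt(2)*b*sqrt(1/k)/2)


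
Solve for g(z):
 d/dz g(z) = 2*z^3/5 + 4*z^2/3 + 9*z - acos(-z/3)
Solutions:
 g(z) = C1 + z^4/10 + 4*z^3/9 + 9*z^2/2 - z*acos(-z/3) - sqrt(9 - z^2)


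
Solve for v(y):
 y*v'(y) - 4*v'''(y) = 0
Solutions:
 v(y) = C1 + Integral(C2*airyai(2^(1/3)*y/2) + C3*airybi(2^(1/3)*y/2), y)


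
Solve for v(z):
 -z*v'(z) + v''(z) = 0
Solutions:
 v(z) = C1 + C2*erfi(sqrt(2)*z/2)


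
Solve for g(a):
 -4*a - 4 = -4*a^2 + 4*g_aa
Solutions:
 g(a) = C1 + C2*a + a^4/12 - a^3/6 - a^2/2


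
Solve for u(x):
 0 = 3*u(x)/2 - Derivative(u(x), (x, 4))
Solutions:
 u(x) = C1*exp(-2^(3/4)*3^(1/4)*x/2) + C2*exp(2^(3/4)*3^(1/4)*x/2) + C3*sin(2^(3/4)*3^(1/4)*x/2) + C4*cos(2^(3/4)*3^(1/4)*x/2)


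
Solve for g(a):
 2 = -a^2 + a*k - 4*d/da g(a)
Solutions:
 g(a) = C1 - a^3/12 + a^2*k/8 - a/2


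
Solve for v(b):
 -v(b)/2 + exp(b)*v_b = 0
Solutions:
 v(b) = C1*exp(-exp(-b)/2)


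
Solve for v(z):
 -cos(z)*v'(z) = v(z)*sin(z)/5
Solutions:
 v(z) = C1*cos(z)^(1/5)


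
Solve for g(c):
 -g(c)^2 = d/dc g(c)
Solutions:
 g(c) = 1/(C1 + c)


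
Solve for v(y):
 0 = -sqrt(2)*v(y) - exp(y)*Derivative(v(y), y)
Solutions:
 v(y) = C1*exp(sqrt(2)*exp(-y))


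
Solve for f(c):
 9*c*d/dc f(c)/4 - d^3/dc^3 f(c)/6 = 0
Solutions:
 f(c) = C1 + Integral(C2*airyai(3*2^(2/3)*c/2) + C3*airybi(3*2^(2/3)*c/2), c)


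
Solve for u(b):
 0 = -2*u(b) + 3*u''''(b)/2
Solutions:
 u(b) = C1*exp(-sqrt(2)*3^(3/4)*b/3) + C2*exp(sqrt(2)*3^(3/4)*b/3) + C3*sin(sqrt(2)*3^(3/4)*b/3) + C4*cos(sqrt(2)*3^(3/4)*b/3)


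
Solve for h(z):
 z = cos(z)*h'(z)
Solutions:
 h(z) = C1 + Integral(z/cos(z), z)


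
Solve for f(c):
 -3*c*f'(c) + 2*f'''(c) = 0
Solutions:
 f(c) = C1 + Integral(C2*airyai(2^(2/3)*3^(1/3)*c/2) + C3*airybi(2^(2/3)*3^(1/3)*c/2), c)


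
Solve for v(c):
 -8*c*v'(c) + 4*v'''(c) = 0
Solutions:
 v(c) = C1 + Integral(C2*airyai(2^(1/3)*c) + C3*airybi(2^(1/3)*c), c)


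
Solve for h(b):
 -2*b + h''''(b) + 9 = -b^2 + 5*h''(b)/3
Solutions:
 h(b) = C1 + C2*b + C3*exp(-sqrt(15)*b/3) + C4*exp(sqrt(15)*b/3) + b^4/20 - b^3/5 + 153*b^2/50


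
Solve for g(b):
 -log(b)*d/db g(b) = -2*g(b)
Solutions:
 g(b) = C1*exp(2*li(b))


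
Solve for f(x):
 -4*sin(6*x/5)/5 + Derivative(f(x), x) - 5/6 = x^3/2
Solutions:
 f(x) = C1 + x^4/8 + 5*x/6 - 2*cos(6*x/5)/3


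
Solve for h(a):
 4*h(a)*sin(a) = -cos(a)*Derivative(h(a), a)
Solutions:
 h(a) = C1*cos(a)^4


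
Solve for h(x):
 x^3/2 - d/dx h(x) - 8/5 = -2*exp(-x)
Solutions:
 h(x) = C1 + x^4/8 - 8*x/5 - 2*exp(-x)


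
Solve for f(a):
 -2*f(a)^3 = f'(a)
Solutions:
 f(a) = -sqrt(2)*sqrt(-1/(C1 - 2*a))/2
 f(a) = sqrt(2)*sqrt(-1/(C1 - 2*a))/2


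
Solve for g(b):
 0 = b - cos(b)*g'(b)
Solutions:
 g(b) = C1 + Integral(b/cos(b), b)


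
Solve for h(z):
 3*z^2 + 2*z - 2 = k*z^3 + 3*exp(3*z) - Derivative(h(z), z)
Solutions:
 h(z) = C1 + k*z^4/4 - z^3 - z^2 + 2*z + exp(3*z)


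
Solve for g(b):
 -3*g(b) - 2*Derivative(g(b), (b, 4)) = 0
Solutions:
 g(b) = (C1*sin(6^(1/4)*b/2) + C2*cos(6^(1/4)*b/2))*exp(-6^(1/4)*b/2) + (C3*sin(6^(1/4)*b/2) + C4*cos(6^(1/4)*b/2))*exp(6^(1/4)*b/2)


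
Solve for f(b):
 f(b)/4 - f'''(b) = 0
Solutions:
 f(b) = C3*exp(2^(1/3)*b/2) + (C1*sin(2^(1/3)*sqrt(3)*b/4) + C2*cos(2^(1/3)*sqrt(3)*b/4))*exp(-2^(1/3)*b/4)


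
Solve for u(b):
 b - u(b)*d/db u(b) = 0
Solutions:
 u(b) = -sqrt(C1 + b^2)
 u(b) = sqrt(C1 + b^2)


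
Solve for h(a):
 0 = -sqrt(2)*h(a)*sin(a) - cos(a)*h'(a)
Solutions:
 h(a) = C1*cos(a)^(sqrt(2))


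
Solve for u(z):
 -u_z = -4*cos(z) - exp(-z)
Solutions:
 u(z) = C1 + 4*sin(z) - exp(-z)


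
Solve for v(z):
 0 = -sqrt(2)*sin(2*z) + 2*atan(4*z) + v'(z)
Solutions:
 v(z) = C1 - 2*z*atan(4*z) + log(16*z^2 + 1)/4 - sqrt(2)*cos(2*z)/2


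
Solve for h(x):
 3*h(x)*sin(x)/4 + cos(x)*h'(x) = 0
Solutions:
 h(x) = C1*cos(x)^(3/4)


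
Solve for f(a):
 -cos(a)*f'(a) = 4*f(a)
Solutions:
 f(a) = C1*(sin(a)^2 - 2*sin(a) + 1)/(sin(a)^2 + 2*sin(a) + 1)


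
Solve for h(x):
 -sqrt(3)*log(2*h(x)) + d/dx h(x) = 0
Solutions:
 -sqrt(3)*Integral(1/(log(_y) + log(2)), (_y, h(x)))/3 = C1 - x


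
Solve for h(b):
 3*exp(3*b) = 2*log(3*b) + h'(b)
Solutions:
 h(b) = C1 - 2*b*log(b) + 2*b*(1 - log(3)) + exp(3*b)


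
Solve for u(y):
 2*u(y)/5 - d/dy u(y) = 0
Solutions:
 u(y) = C1*exp(2*y/5)


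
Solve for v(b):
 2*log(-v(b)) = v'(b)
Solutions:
 -li(-v(b)) = C1 + 2*b


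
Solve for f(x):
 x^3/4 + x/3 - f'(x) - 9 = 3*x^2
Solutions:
 f(x) = C1 + x^4/16 - x^3 + x^2/6 - 9*x


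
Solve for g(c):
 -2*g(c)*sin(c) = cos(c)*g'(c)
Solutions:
 g(c) = C1*cos(c)^2


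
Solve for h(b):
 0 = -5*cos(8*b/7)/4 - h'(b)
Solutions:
 h(b) = C1 - 35*sin(8*b/7)/32


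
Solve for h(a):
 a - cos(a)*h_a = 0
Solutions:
 h(a) = C1 + Integral(a/cos(a), a)


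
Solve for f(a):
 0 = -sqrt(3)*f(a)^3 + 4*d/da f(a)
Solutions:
 f(a) = -sqrt(2)*sqrt(-1/(C1 + sqrt(3)*a))
 f(a) = sqrt(2)*sqrt(-1/(C1 + sqrt(3)*a))


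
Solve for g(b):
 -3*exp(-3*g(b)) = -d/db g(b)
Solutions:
 g(b) = log(C1 + 9*b)/3
 g(b) = log((-3^(1/3) - 3^(5/6)*I)*(C1 + 3*b)^(1/3)/2)
 g(b) = log((-3^(1/3) + 3^(5/6)*I)*(C1 + 3*b)^(1/3)/2)


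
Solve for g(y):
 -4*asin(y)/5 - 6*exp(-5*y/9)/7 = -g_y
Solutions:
 g(y) = C1 + 4*y*asin(y)/5 + 4*sqrt(1 - y^2)/5 - 54*exp(-5*y/9)/35


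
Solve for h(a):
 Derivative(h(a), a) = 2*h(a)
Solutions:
 h(a) = C1*exp(2*a)


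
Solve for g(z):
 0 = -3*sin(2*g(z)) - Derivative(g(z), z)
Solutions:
 g(z) = pi - acos((-C1 - exp(12*z))/(C1 - exp(12*z)))/2
 g(z) = acos((-C1 - exp(12*z))/(C1 - exp(12*z)))/2


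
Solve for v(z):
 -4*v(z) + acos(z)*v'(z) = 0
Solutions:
 v(z) = C1*exp(4*Integral(1/acos(z), z))


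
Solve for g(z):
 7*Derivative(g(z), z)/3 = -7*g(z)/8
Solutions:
 g(z) = C1*exp(-3*z/8)


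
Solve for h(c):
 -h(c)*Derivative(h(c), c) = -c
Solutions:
 h(c) = -sqrt(C1 + c^2)
 h(c) = sqrt(C1 + c^2)


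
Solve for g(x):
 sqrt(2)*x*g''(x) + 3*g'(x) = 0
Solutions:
 g(x) = C1 + C2*x^(1 - 3*sqrt(2)/2)


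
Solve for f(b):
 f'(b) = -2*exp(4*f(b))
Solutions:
 f(b) = log(-I*(1/(C1 + 8*b))^(1/4))
 f(b) = log(I*(1/(C1 + 8*b))^(1/4))
 f(b) = log(-(1/(C1 + 8*b))^(1/4))
 f(b) = log(1/(C1 + 8*b))/4


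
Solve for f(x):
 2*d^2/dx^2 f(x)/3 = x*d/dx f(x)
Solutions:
 f(x) = C1 + C2*erfi(sqrt(3)*x/2)


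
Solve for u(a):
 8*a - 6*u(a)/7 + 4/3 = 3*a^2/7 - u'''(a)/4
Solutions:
 u(a) = C3*exp(2*3^(1/3)*7^(2/3)*a/7) - a^2/2 + 28*a/3 + (C1*sin(3^(5/6)*7^(2/3)*a/7) + C2*cos(3^(5/6)*7^(2/3)*a/7))*exp(-3^(1/3)*7^(2/3)*a/7) + 14/9


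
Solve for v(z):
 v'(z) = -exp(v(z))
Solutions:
 v(z) = log(1/(C1 + z))


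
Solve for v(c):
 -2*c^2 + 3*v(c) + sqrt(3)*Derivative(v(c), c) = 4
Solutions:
 v(c) = C1*exp(-sqrt(3)*c) + 2*c^2/3 - 4*sqrt(3)*c/9 + 16/9


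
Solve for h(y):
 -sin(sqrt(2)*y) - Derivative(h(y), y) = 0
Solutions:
 h(y) = C1 + sqrt(2)*cos(sqrt(2)*y)/2


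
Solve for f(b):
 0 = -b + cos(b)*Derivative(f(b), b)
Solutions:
 f(b) = C1 + Integral(b/cos(b), b)


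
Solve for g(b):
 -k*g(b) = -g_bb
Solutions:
 g(b) = C1*exp(-b*sqrt(k)) + C2*exp(b*sqrt(k))


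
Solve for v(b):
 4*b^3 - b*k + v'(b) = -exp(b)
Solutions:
 v(b) = C1 - b^4 + b^2*k/2 - exp(b)


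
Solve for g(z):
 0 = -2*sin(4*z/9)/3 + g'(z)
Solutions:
 g(z) = C1 - 3*cos(4*z/9)/2


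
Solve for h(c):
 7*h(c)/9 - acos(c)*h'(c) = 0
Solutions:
 h(c) = C1*exp(7*Integral(1/acos(c), c)/9)


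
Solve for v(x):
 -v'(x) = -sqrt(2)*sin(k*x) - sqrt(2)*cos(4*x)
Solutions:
 v(x) = C1 + sqrt(2)*sin(4*x)/4 - sqrt(2)*cos(k*x)/k


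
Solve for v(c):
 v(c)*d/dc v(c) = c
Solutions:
 v(c) = -sqrt(C1 + c^2)
 v(c) = sqrt(C1 + c^2)


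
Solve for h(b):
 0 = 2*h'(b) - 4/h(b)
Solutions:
 h(b) = -sqrt(C1 + 4*b)
 h(b) = sqrt(C1 + 4*b)


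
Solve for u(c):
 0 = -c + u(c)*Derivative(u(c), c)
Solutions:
 u(c) = -sqrt(C1 + c^2)
 u(c) = sqrt(C1 + c^2)


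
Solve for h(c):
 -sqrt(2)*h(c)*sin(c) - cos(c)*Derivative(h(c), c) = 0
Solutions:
 h(c) = C1*cos(c)^(sqrt(2))


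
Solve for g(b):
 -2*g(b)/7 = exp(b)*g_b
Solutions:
 g(b) = C1*exp(2*exp(-b)/7)


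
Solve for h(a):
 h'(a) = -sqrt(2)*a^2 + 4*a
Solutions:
 h(a) = C1 - sqrt(2)*a^3/3 + 2*a^2


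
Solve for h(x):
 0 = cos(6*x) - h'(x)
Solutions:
 h(x) = C1 + sin(6*x)/6


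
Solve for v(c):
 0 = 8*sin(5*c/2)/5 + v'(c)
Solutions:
 v(c) = C1 + 16*cos(5*c/2)/25


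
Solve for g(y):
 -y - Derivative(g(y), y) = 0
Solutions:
 g(y) = C1 - y^2/2


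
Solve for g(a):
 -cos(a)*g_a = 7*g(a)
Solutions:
 g(a) = C1*sqrt(sin(a) - 1)*(sin(a)^3 - 3*sin(a)^2 + 3*sin(a) - 1)/(sqrt(sin(a) + 1)*(sin(a)^3 + 3*sin(a)^2 + 3*sin(a) + 1))


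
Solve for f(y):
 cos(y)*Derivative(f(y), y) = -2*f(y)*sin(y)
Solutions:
 f(y) = C1*cos(y)^2


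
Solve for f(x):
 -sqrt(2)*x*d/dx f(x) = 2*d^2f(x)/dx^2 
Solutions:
 f(x) = C1 + C2*erf(2^(1/4)*x/2)


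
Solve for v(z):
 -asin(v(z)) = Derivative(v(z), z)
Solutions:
 Integral(1/asin(_y), (_y, v(z))) = C1 - z


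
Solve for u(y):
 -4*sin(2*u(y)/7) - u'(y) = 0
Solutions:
 4*y + 7*log(cos(2*u(y)/7) - 1)/4 - 7*log(cos(2*u(y)/7) + 1)/4 = C1


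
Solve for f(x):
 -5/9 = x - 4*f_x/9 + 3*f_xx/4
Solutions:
 f(x) = C1 + C2*exp(16*x/27) + 9*x^2/8 + 323*x/64


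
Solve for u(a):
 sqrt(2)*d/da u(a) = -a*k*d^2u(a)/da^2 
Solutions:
 u(a) = C1 + a^(((re(k) - sqrt(2))*re(k) + im(k)^2)/(re(k)^2 + im(k)^2))*(C2*sin(sqrt(2)*log(a)*Abs(im(k))/(re(k)^2 + im(k)^2)) + C3*cos(sqrt(2)*log(a)*im(k)/(re(k)^2 + im(k)^2)))


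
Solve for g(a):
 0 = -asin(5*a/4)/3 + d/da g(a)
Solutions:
 g(a) = C1 + a*asin(5*a/4)/3 + sqrt(16 - 25*a^2)/15


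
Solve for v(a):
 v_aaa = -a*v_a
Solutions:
 v(a) = C1 + Integral(C2*airyai(-a) + C3*airybi(-a), a)


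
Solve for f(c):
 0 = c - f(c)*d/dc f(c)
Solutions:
 f(c) = -sqrt(C1 + c^2)
 f(c) = sqrt(C1 + c^2)


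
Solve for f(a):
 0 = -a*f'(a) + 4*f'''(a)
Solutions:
 f(a) = C1 + Integral(C2*airyai(2^(1/3)*a/2) + C3*airybi(2^(1/3)*a/2), a)


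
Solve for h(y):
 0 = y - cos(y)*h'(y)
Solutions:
 h(y) = C1 + Integral(y/cos(y), y)


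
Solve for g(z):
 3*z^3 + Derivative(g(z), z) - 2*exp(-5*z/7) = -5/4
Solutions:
 g(z) = C1 - 3*z^4/4 - 5*z/4 - 14*exp(-5*z/7)/5


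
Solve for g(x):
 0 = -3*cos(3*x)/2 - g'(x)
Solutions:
 g(x) = C1 - sin(3*x)/2


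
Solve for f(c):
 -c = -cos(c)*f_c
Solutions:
 f(c) = C1 + Integral(c/cos(c), c)


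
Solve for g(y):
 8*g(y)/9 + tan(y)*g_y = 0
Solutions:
 g(y) = C1/sin(y)^(8/9)


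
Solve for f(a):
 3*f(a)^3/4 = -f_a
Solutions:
 f(a) = -sqrt(2)*sqrt(-1/(C1 - 3*a))
 f(a) = sqrt(2)*sqrt(-1/(C1 - 3*a))


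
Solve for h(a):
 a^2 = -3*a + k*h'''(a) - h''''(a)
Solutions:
 h(a) = C1 + C2*a + C3*a^2 + C4*exp(a*k) + a^5/(60*k) + a^4*(3 + 2/k)/(24*k) + a^3*(3 + 2/k)/(6*k^2)


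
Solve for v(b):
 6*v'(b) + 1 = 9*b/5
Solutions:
 v(b) = C1 + 3*b^2/20 - b/6


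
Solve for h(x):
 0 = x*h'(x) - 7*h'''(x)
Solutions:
 h(x) = C1 + Integral(C2*airyai(7^(2/3)*x/7) + C3*airybi(7^(2/3)*x/7), x)


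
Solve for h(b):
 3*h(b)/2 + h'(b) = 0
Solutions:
 h(b) = C1*exp(-3*b/2)


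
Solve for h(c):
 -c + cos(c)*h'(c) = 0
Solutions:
 h(c) = C1 + Integral(c/cos(c), c)


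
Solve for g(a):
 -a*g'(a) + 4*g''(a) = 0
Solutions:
 g(a) = C1 + C2*erfi(sqrt(2)*a/4)


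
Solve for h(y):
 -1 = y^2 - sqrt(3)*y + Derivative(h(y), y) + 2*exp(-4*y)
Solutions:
 h(y) = C1 - y^3/3 + sqrt(3)*y^2/2 - y + exp(-4*y)/2


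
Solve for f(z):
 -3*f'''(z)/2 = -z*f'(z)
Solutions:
 f(z) = C1 + Integral(C2*airyai(2^(1/3)*3^(2/3)*z/3) + C3*airybi(2^(1/3)*3^(2/3)*z/3), z)


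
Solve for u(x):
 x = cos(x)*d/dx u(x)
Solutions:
 u(x) = C1 + Integral(x/cos(x), x)


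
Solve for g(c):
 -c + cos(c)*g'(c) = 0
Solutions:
 g(c) = C1 + Integral(c/cos(c), c)


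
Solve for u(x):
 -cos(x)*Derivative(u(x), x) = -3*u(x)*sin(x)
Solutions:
 u(x) = C1/cos(x)^3


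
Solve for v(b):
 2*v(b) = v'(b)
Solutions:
 v(b) = C1*exp(2*b)


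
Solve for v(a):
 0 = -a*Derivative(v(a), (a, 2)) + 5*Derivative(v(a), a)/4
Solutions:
 v(a) = C1 + C2*a^(9/4)


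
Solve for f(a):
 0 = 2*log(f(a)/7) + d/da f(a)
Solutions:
 -Integral(1/(-log(_y) + log(7)), (_y, f(a)))/2 = C1 - a


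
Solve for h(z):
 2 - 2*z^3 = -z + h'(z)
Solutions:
 h(z) = C1 - z^4/2 + z^2/2 + 2*z


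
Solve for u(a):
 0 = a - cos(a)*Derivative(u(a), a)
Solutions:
 u(a) = C1 + Integral(a/cos(a), a)


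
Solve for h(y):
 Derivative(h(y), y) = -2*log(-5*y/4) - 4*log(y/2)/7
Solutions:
 h(y) = C1 - 18*y*log(y)/7 + y*(-2*log(5) + 18/7 + 32*log(2)/7 - 2*I*pi)


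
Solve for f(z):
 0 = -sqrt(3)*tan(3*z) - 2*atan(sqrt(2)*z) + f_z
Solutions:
 f(z) = C1 + 2*z*atan(sqrt(2)*z) - sqrt(2)*log(2*z^2 + 1)/2 - sqrt(3)*log(cos(3*z))/3


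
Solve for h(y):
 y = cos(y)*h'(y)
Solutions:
 h(y) = C1 + Integral(y/cos(y), y)


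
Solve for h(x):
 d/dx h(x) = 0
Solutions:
 h(x) = C1


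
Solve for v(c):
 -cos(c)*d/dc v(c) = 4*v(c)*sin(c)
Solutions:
 v(c) = C1*cos(c)^4


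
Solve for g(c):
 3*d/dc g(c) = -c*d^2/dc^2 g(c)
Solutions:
 g(c) = C1 + C2/c^2


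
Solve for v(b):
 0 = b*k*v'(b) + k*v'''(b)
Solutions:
 v(b) = C1 + Integral(C2*airyai(-b) + C3*airybi(-b), b)


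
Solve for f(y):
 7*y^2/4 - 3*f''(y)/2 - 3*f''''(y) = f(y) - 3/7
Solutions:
 f(y) = 7*y^2/4 + (C1*sin(3^(3/4)*y*cos(atan(sqrt(39)/3)/2)/3) + C2*cos(3^(3/4)*y*cos(atan(sqrt(39)/3)/2)/3))*exp(-3^(3/4)*y*sin(atan(sqrt(39)/3)/2)/3) + (C3*sin(3^(3/4)*y*cos(atan(sqrt(39)/3)/2)/3) + C4*cos(3^(3/4)*y*cos(atan(sqrt(39)/3)/2)/3))*exp(3^(3/4)*y*sin(atan(sqrt(39)/3)/2)/3) - 135/28


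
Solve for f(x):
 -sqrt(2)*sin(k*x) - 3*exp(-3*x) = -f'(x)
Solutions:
 f(x) = C1 - exp(-3*x) - sqrt(2)*cos(k*x)/k


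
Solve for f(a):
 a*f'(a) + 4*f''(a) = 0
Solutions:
 f(a) = C1 + C2*erf(sqrt(2)*a/4)


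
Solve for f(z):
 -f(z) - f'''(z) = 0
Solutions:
 f(z) = C3*exp(-z) + (C1*sin(sqrt(3)*z/2) + C2*cos(sqrt(3)*z/2))*exp(z/2)


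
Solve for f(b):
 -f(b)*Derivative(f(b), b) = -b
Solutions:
 f(b) = -sqrt(C1 + b^2)
 f(b) = sqrt(C1 + b^2)


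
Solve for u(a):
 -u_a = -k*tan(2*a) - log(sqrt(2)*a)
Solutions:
 u(a) = C1 + a*log(a) - a + a*log(2)/2 - k*log(cos(2*a))/2


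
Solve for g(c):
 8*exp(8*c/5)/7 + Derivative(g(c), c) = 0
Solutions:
 g(c) = C1 - 5*exp(8*c/5)/7


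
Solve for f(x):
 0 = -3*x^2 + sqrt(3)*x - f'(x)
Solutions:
 f(x) = C1 - x^3 + sqrt(3)*x^2/2


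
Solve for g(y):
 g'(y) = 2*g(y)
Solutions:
 g(y) = C1*exp(2*y)


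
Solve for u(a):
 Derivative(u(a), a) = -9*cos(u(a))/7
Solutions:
 9*a/7 - log(sin(u(a)) - 1)/2 + log(sin(u(a)) + 1)/2 = C1


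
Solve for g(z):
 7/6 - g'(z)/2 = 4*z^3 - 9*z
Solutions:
 g(z) = C1 - 2*z^4 + 9*z^2 + 7*z/3


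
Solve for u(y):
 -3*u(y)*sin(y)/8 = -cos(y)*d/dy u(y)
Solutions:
 u(y) = C1/cos(y)^(3/8)


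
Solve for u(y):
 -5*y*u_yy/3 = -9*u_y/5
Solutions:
 u(y) = C1 + C2*y^(52/25)


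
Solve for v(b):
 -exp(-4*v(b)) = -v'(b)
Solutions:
 v(b) = log(-I*(C1 + 4*b)^(1/4))
 v(b) = log(I*(C1 + 4*b)^(1/4))
 v(b) = log(-(C1 + 4*b)^(1/4))
 v(b) = log(C1 + 4*b)/4


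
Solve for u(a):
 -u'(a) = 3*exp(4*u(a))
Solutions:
 u(a) = log(-I*(1/(C1 + 12*a))^(1/4))
 u(a) = log(I*(1/(C1 + 12*a))^(1/4))
 u(a) = log(-(1/(C1 + 12*a))^(1/4))
 u(a) = log(1/(C1 + 12*a))/4


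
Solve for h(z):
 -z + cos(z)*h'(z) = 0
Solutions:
 h(z) = C1 + Integral(z/cos(z), z)


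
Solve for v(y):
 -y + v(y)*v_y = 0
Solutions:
 v(y) = -sqrt(C1 + y^2)
 v(y) = sqrt(C1 + y^2)


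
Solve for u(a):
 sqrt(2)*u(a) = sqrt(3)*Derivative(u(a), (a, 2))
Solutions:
 u(a) = C1*exp(-2^(1/4)*3^(3/4)*a/3) + C2*exp(2^(1/4)*3^(3/4)*a/3)


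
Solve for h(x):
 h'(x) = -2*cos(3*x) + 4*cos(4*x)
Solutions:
 h(x) = C1 - 2*sin(3*x)/3 + sin(4*x)


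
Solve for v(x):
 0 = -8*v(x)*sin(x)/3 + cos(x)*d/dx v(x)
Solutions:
 v(x) = C1/cos(x)^(8/3)


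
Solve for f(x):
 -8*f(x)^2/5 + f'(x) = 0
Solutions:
 f(x) = -5/(C1 + 8*x)


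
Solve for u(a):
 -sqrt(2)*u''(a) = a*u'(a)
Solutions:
 u(a) = C1 + C2*erf(2^(1/4)*a/2)


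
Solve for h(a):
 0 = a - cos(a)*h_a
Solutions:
 h(a) = C1 + Integral(a/cos(a), a)


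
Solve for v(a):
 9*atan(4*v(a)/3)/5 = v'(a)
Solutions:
 Integral(1/atan(4*_y/3), (_y, v(a))) = C1 + 9*a/5


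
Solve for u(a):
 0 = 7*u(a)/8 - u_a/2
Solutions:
 u(a) = C1*exp(7*a/4)


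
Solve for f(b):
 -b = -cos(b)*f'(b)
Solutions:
 f(b) = C1 + Integral(b/cos(b), b)


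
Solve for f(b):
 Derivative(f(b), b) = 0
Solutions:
 f(b) = C1


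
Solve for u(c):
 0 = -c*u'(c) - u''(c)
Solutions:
 u(c) = C1 + C2*erf(sqrt(2)*c/2)


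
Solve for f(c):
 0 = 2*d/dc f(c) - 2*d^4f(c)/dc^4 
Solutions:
 f(c) = C1 + C4*exp(c) + (C2*sin(sqrt(3)*c/2) + C3*cos(sqrt(3)*c/2))*exp(-c/2)


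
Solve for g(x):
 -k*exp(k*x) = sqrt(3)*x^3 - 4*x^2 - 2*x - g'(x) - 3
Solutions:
 g(x) = C1 + sqrt(3)*x^4/4 - 4*x^3/3 - x^2 - 3*x + exp(k*x)


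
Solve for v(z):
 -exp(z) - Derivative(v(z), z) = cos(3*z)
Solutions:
 v(z) = C1 - exp(z) - sin(3*z)/3


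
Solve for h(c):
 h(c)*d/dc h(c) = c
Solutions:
 h(c) = -sqrt(C1 + c^2)
 h(c) = sqrt(C1 + c^2)


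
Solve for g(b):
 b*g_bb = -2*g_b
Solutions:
 g(b) = C1 + C2/b


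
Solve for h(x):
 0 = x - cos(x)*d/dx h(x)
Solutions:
 h(x) = C1 + Integral(x/cos(x), x)


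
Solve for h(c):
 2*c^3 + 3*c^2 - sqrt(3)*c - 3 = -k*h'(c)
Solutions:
 h(c) = C1 - c^4/(2*k) - c^3/k + sqrt(3)*c^2/(2*k) + 3*c/k


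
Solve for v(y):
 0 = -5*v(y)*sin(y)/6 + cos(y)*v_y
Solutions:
 v(y) = C1/cos(y)^(5/6)


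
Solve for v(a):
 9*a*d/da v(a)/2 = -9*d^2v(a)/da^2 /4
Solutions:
 v(a) = C1 + C2*erf(a)


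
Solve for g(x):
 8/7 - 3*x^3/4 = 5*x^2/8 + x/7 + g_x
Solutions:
 g(x) = C1 - 3*x^4/16 - 5*x^3/24 - x^2/14 + 8*x/7


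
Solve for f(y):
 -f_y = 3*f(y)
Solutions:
 f(y) = C1*exp(-3*y)


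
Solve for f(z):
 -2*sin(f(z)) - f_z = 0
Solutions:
 f(z) = -acos((-C1 - exp(4*z))/(C1 - exp(4*z))) + 2*pi
 f(z) = acos((-C1 - exp(4*z))/(C1 - exp(4*z)))


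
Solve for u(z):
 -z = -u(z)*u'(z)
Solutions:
 u(z) = -sqrt(C1 + z^2)
 u(z) = sqrt(C1 + z^2)


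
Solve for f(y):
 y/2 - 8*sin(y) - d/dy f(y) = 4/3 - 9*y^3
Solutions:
 f(y) = C1 + 9*y^4/4 + y^2/4 - 4*y/3 + 8*cos(y)


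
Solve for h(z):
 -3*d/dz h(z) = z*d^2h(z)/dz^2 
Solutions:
 h(z) = C1 + C2/z^2


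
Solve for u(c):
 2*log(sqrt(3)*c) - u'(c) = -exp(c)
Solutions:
 u(c) = C1 + 2*c*log(c) + c*(-2 + log(3)) + exp(c)


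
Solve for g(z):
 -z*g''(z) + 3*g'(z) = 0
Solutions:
 g(z) = C1 + C2*z^4


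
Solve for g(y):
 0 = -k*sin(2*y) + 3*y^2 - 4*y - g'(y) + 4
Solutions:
 g(y) = C1 + k*cos(2*y)/2 + y^3 - 2*y^2 + 4*y


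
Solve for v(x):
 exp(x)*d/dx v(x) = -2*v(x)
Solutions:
 v(x) = C1*exp(2*exp(-x))


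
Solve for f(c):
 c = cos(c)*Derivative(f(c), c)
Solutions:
 f(c) = C1 + Integral(c/cos(c), c)


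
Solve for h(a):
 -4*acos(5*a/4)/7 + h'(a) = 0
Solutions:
 h(a) = C1 + 4*a*acos(5*a/4)/7 - 4*sqrt(16 - 25*a^2)/35


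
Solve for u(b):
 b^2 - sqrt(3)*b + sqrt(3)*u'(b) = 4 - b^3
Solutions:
 u(b) = C1 - sqrt(3)*b^4/12 - sqrt(3)*b^3/9 + b^2/2 + 4*sqrt(3)*b/3


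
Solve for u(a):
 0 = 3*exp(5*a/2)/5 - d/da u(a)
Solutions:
 u(a) = C1 + 6*exp(5*a/2)/25


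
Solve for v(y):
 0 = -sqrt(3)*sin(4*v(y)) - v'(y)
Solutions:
 v(y) = -acos((-C1 - exp(8*sqrt(3)*y))/(C1 - exp(8*sqrt(3)*y)))/4 + pi/2
 v(y) = acos((-C1 - exp(8*sqrt(3)*y))/(C1 - exp(8*sqrt(3)*y)))/4


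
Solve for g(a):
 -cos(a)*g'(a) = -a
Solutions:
 g(a) = C1 + Integral(a/cos(a), a)


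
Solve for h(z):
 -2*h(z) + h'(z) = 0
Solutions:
 h(z) = C1*exp(2*z)


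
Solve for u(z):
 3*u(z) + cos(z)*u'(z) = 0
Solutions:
 u(z) = C1*(sin(z) - 1)^(3/2)/(sin(z) + 1)^(3/2)


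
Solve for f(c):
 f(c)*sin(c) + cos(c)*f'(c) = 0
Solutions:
 f(c) = C1*cos(c)


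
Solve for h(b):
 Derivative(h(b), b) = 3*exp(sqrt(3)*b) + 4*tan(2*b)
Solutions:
 h(b) = C1 + sqrt(3)*exp(sqrt(3)*b) - 2*log(cos(2*b))


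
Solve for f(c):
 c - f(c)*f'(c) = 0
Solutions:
 f(c) = -sqrt(C1 + c^2)
 f(c) = sqrt(C1 + c^2)


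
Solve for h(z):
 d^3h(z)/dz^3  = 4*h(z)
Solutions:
 h(z) = C3*exp(2^(2/3)*z) + (C1*sin(2^(2/3)*sqrt(3)*z/2) + C2*cos(2^(2/3)*sqrt(3)*z/2))*exp(-2^(2/3)*z/2)


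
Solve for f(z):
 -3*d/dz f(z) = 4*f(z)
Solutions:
 f(z) = C1*exp(-4*z/3)


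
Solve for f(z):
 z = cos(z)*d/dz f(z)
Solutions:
 f(z) = C1 + Integral(z/cos(z), z)


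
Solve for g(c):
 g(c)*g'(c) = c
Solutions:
 g(c) = -sqrt(C1 + c^2)
 g(c) = sqrt(C1 + c^2)


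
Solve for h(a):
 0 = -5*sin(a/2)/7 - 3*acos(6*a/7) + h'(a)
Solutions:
 h(a) = C1 + 3*a*acos(6*a/7) - sqrt(49 - 36*a^2)/2 - 10*cos(a/2)/7


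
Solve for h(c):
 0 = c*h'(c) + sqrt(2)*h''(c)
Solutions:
 h(c) = C1 + C2*erf(2^(1/4)*c/2)


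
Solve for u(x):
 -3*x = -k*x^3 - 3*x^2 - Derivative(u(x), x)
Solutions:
 u(x) = C1 - k*x^4/4 - x^3 + 3*x^2/2


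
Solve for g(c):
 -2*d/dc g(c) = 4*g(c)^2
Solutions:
 g(c) = 1/(C1 + 2*c)


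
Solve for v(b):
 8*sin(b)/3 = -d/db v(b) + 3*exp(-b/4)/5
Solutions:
 v(b) = C1 + 8*cos(b)/3 - 12*exp(-b/4)/5


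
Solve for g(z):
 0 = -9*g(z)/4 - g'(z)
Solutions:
 g(z) = C1*exp(-9*z/4)


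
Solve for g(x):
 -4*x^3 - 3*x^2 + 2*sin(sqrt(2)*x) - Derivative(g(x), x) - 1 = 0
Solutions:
 g(x) = C1 - x^4 - x^3 - x - sqrt(2)*cos(sqrt(2)*x)


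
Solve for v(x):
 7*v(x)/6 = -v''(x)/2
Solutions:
 v(x) = C1*sin(sqrt(21)*x/3) + C2*cos(sqrt(21)*x/3)


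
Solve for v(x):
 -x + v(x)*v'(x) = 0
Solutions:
 v(x) = -sqrt(C1 + x^2)
 v(x) = sqrt(C1 + x^2)


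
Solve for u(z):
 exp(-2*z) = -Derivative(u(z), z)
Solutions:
 u(z) = C1 + exp(-2*z)/2


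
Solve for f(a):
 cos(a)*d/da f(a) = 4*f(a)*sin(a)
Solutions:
 f(a) = C1/cos(a)^4


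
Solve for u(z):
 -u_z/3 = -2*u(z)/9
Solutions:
 u(z) = C1*exp(2*z/3)


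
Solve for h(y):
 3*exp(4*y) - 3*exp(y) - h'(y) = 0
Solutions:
 h(y) = C1 + 3*exp(4*y)/4 - 3*exp(y)


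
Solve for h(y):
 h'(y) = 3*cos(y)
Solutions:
 h(y) = C1 + 3*sin(y)


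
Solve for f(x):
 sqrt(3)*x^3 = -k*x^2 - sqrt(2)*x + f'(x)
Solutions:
 f(x) = C1 + k*x^3/3 + sqrt(3)*x^4/4 + sqrt(2)*x^2/2


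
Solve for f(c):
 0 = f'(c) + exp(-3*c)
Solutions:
 f(c) = C1 + exp(-3*c)/3


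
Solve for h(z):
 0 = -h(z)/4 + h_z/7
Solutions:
 h(z) = C1*exp(7*z/4)


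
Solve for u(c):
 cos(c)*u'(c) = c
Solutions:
 u(c) = C1 + Integral(c/cos(c), c)


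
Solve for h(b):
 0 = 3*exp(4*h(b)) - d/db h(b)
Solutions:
 h(b) = log(-(-1/(C1 + 12*b))^(1/4))
 h(b) = log(-1/(C1 + 12*b))/4
 h(b) = log(-I*(-1/(C1 + 12*b))^(1/4))
 h(b) = log(I*(-1/(C1 + 12*b))^(1/4))


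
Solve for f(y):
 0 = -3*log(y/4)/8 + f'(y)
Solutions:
 f(y) = C1 + 3*y*log(y)/8 - 3*y*log(2)/4 - 3*y/8


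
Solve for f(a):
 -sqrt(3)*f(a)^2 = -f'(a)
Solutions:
 f(a) = -1/(C1 + sqrt(3)*a)


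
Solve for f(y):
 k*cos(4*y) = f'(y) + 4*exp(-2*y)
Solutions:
 f(y) = C1 + k*sin(4*y)/4 + 2*exp(-2*y)


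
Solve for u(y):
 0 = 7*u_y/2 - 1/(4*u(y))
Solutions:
 u(y) = -sqrt(C1 + 7*y)/7
 u(y) = sqrt(C1 + 7*y)/7


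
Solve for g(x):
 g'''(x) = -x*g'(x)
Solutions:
 g(x) = C1 + Integral(C2*airyai(-x) + C3*airybi(-x), x)


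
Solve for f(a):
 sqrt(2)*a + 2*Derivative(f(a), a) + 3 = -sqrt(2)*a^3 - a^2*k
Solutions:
 f(a) = C1 - sqrt(2)*a^4/8 - a^3*k/6 - sqrt(2)*a^2/4 - 3*a/2


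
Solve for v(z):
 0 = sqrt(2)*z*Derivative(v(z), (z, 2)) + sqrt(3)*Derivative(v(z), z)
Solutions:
 v(z) = C1 + C2*z^(1 - sqrt(6)/2)


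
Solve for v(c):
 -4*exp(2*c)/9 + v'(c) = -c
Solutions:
 v(c) = C1 - c^2/2 + 2*exp(2*c)/9


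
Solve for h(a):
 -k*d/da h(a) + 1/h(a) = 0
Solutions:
 h(a) = -sqrt(C1 + 2*a/k)
 h(a) = sqrt(C1 + 2*a/k)


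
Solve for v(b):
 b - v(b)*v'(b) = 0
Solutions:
 v(b) = -sqrt(C1 + b^2)
 v(b) = sqrt(C1 + b^2)


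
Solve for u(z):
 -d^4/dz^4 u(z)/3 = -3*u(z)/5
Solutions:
 u(z) = C1*exp(-sqrt(3)*5^(3/4)*z/5) + C2*exp(sqrt(3)*5^(3/4)*z/5) + C3*sin(sqrt(3)*5^(3/4)*z/5) + C4*cos(sqrt(3)*5^(3/4)*z/5)


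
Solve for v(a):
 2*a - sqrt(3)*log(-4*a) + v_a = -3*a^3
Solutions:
 v(a) = C1 - 3*a^4/4 - a^2 + sqrt(3)*a*log(-a) + sqrt(3)*a*(-1 + 2*log(2))


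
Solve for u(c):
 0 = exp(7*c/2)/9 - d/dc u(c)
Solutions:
 u(c) = C1 + 2*exp(7*c/2)/63


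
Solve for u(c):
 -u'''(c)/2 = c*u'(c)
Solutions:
 u(c) = C1 + Integral(C2*airyai(-2^(1/3)*c) + C3*airybi(-2^(1/3)*c), c)


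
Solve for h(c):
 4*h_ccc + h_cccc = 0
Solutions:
 h(c) = C1 + C2*c + C3*c^2 + C4*exp(-4*c)


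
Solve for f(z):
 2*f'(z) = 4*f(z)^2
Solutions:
 f(z) = -1/(C1 + 2*z)


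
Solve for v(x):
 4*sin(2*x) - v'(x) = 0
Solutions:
 v(x) = C1 - 2*cos(2*x)


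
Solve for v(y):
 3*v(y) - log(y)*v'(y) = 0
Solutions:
 v(y) = C1*exp(3*li(y))


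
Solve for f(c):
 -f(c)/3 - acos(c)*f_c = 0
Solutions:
 f(c) = C1*exp(-Integral(1/acos(c), c)/3)


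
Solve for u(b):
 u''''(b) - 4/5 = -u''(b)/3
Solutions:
 u(b) = C1 + C2*b + C3*sin(sqrt(3)*b/3) + C4*cos(sqrt(3)*b/3) + 6*b^2/5


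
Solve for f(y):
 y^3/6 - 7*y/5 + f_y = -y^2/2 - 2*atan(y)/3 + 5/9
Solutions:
 f(y) = C1 - y^4/24 - y^3/6 + 7*y^2/10 - 2*y*atan(y)/3 + 5*y/9 + log(y^2 + 1)/3


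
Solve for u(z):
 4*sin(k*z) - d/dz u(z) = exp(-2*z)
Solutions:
 u(z) = C1 + exp(-2*z)/2 - 4*cos(k*z)/k


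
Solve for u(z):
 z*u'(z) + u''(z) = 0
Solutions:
 u(z) = C1 + C2*erf(sqrt(2)*z/2)


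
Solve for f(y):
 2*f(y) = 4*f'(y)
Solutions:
 f(y) = C1*exp(y/2)


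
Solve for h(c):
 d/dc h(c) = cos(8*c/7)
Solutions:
 h(c) = C1 + 7*sin(8*c/7)/8


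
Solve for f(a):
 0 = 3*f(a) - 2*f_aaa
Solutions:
 f(a) = C3*exp(2^(2/3)*3^(1/3)*a/2) + (C1*sin(2^(2/3)*3^(5/6)*a/4) + C2*cos(2^(2/3)*3^(5/6)*a/4))*exp(-2^(2/3)*3^(1/3)*a/4)


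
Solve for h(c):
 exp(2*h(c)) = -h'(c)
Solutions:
 h(c) = log(-sqrt(-1/(C1 - c))) - log(2)/2
 h(c) = log(-1/(C1 - c))/2 - log(2)/2


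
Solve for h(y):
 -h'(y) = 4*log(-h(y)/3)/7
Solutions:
 7*Integral(1/(log(-_y) - log(3)), (_y, h(y)))/4 = C1 - y


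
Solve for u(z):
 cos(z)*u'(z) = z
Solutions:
 u(z) = C1 + Integral(z/cos(z), z)


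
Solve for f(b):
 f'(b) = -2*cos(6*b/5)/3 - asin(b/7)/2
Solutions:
 f(b) = C1 - b*asin(b/7)/2 - sqrt(49 - b^2)/2 - 5*sin(6*b/5)/9


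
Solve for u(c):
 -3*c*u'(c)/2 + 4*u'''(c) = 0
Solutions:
 u(c) = C1 + Integral(C2*airyai(3^(1/3)*c/2) + C3*airybi(3^(1/3)*c/2), c)


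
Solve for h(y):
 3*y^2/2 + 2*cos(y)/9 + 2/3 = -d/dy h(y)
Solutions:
 h(y) = C1 - y^3/2 - 2*y/3 - 2*sin(y)/9


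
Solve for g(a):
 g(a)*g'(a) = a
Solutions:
 g(a) = -sqrt(C1 + a^2)
 g(a) = sqrt(C1 + a^2)


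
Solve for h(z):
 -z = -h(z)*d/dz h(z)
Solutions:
 h(z) = -sqrt(C1 + z^2)
 h(z) = sqrt(C1 + z^2)


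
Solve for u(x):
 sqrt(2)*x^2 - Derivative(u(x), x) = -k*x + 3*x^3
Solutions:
 u(x) = C1 + k*x^2/2 - 3*x^4/4 + sqrt(2)*x^3/3


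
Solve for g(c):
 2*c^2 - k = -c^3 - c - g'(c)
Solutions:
 g(c) = C1 - c^4/4 - 2*c^3/3 - c^2/2 + c*k


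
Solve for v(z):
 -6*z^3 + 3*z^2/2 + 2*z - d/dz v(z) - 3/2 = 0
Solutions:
 v(z) = C1 - 3*z^4/2 + z^3/2 + z^2 - 3*z/2


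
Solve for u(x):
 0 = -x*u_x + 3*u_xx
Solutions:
 u(x) = C1 + C2*erfi(sqrt(6)*x/6)


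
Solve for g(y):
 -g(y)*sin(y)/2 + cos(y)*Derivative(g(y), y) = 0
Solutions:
 g(y) = C1/sqrt(cos(y))


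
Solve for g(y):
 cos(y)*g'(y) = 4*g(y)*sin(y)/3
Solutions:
 g(y) = C1/cos(y)^(4/3)


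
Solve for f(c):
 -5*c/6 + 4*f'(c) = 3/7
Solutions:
 f(c) = C1 + 5*c^2/48 + 3*c/28


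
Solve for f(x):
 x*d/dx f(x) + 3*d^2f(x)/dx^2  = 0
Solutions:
 f(x) = C1 + C2*erf(sqrt(6)*x/6)


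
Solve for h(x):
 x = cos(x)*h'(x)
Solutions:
 h(x) = C1 + Integral(x/cos(x), x)


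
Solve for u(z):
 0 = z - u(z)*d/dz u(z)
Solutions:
 u(z) = -sqrt(C1 + z^2)
 u(z) = sqrt(C1 + z^2)


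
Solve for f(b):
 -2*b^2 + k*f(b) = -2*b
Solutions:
 f(b) = 2*b*(b - 1)/k


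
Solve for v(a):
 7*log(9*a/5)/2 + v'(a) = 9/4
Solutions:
 v(a) = C1 - 7*a*log(a)/2 - 7*a*log(3) + 7*a*log(5)/2 + 23*a/4


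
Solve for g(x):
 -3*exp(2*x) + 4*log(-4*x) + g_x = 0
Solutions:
 g(x) = C1 - 4*x*log(-x) + 4*x*(1 - 2*log(2)) + 3*exp(2*x)/2


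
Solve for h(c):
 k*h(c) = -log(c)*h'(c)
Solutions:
 h(c) = C1*exp(-k*li(c))


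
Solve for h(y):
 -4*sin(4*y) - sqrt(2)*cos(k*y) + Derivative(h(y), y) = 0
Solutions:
 h(y) = C1 - cos(4*y) + sqrt(2)*sin(k*y)/k


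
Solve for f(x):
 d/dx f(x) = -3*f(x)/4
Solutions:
 f(x) = C1*exp(-3*x/4)


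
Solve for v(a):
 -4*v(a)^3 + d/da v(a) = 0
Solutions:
 v(a) = -sqrt(2)*sqrt(-1/(C1 + 4*a))/2
 v(a) = sqrt(2)*sqrt(-1/(C1 + 4*a))/2


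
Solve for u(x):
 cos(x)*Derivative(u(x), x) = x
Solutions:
 u(x) = C1 + Integral(x/cos(x), x)


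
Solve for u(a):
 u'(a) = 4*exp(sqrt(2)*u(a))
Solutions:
 u(a) = sqrt(2)*(2*log(-1/(C1 + 4*a)) - log(2))/4


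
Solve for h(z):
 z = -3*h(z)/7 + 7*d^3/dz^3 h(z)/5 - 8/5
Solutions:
 h(z) = C3*exp(105^(1/3)*z/7) - 7*z/3 + (C1*sin(3^(5/6)*35^(1/3)*z/14) + C2*cos(3^(5/6)*35^(1/3)*z/14))*exp(-105^(1/3)*z/14) - 56/15


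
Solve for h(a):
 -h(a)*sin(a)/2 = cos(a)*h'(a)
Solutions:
 h(a) = C1*sqrt(cos(a))


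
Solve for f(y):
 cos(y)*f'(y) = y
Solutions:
 f(y) = C1 + Integral(y/cos(y), y)


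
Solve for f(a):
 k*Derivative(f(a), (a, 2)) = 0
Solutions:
 f(a) = C1 + C2*a


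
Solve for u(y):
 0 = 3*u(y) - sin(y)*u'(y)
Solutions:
 u(y) = C1*(cos(y) - 1)^(3/2)/(cos(y) + 1)^(3/2)


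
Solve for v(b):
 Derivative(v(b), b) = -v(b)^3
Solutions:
 v(b) = -sqrt(2)*sqrt(-1/(C1 - b))/2
 v(b) = sqrt(2)*sqrt(-1/(C1 - b))/2


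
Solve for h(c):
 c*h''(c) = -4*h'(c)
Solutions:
 h(c) = C1 + C2/c^3


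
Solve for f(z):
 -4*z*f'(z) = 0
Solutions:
 f(z) = C1


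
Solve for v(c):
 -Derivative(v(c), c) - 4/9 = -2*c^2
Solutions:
 v(c) = C1 + 2*c^3/3 - 4*c/9


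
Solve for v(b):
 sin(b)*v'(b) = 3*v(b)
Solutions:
 v(b) = C1*(cos(b) - 1)^(3/2)/(cos(b) + 1)^(3/2)


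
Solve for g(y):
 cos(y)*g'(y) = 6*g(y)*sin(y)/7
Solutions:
 g(y) = C1/cos(y)^(6/7)


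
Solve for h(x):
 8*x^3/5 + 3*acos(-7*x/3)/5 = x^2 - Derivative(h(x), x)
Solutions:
 h(x) = C1 - 2*x^4/5 + x^3/3 - 3*x*acos(-7*x/3)/5 - 3*sqrt(9 - 49*x^2)/35


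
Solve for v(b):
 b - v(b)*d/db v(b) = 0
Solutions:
 v(b) = -sqrt(C1 + b^2)
 v(b) = sqrt(C1 + b^2)


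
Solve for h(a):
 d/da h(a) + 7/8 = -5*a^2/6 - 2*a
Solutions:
 h(a) = C1 - 5*a^3/18 - a^2 - 7*a/8


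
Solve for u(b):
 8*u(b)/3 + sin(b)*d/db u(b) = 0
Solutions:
 u(b) = C1*(cos(b) + 1)^(4/3)/(cos(b) - 1)^(4/3)


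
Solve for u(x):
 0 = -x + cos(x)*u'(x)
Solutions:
 u(x) = C1 + Integral(x/cos(x), x)


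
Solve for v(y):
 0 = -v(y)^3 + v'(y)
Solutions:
 v(y) = -sqrt(2)*sqrt(-1/(C1 + y))/2
 v(y) = sqrt(2)*sqrt(-1/(C1 + y))/2


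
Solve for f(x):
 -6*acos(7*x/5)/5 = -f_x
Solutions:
 f(x) = C1 + 6*x*acos(7*x/5)/5 - 6*sqrt(25 - 49*x^2)/35


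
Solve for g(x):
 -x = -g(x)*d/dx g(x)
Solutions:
 g(x) = -sqrt(C1 + x^2)
 g(x) = sqrt(C1 + x^2)


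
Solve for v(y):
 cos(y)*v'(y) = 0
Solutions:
 v(y) = C1


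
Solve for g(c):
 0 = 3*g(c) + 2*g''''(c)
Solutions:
 g(c) = (C1*sin(6^(1/4)*c/2) + C2*cos(6^(1/4)*c/2))*exp(-6^(1/4)*c/2) + (C3*sin(6^(1/4)*c/2) + C4*cos(6^(1/4)*c/2))*exp(6^(1/4)*c/2)


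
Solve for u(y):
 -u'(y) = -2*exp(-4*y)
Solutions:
 u(y) = C1 - exp(-4*y)/2


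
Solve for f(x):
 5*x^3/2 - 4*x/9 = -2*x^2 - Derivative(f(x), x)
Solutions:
 f(x) = C1 - 5*x^4/8 - 2*x^3/3 + 2*x^2/9


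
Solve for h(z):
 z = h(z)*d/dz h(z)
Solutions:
 h(z) = -sqrt(C1 + z^2)
 h(z) = sqrt(C1 + z^2)


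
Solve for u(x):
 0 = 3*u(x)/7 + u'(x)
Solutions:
 u(x) = C1*exp(-3*x/7)


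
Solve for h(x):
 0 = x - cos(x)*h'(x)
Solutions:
 h(x) = C1 + Integral(x/cos(x), x)


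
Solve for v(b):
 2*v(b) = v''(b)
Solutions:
 v(b) = C1*exp(-sqrt(2)*b) + C2*exp(sqrt(2)*b)


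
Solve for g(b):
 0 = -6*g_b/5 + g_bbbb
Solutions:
 g(b) = C1 + C4*exp(5^(2/3)*6^(1/3)*b/5) + (C2*sin(2^(1/3)*3^(5/6)*5^(2/3)*b/10) + C3*cos(2^(1/3)*3^(5/6)*5^(2/3)*b/10))*exp(-5^(2/3)*6^(1/3)*b/10)


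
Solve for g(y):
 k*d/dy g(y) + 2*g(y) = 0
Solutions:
 g(y) = C1*exp(-2*y/k)


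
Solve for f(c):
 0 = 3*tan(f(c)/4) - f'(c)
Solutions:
 f(c) = -4*asin(C1*exp(3*c/4)) + 4*pi
 f(c) = 4*asin(C1*exp(3*c/4))


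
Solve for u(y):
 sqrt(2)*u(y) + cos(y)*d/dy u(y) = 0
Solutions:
 u(y) = C1*(sin(y) - 1)^(sqrt(2)/2)/(sin(y) + 1)^(sqrt(2)/2)


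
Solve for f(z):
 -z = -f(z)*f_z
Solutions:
 f(z) = -sqrt(C1 + z^2)
 f(z) = sqrt(C1 + z^2)


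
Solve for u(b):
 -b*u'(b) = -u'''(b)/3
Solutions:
 u(b) = C1 + Integral(C2*airyai(3^(1/3)*b) + C3*airybi(3^(1/3)*b), b)


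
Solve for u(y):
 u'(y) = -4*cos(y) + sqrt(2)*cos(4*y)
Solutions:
 u(y) = C1 - 4*sin(y) + sqrt(2)*sin(4*y)/4


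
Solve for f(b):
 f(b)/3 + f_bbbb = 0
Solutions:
 f(b) = (C1*sin(sqrt(2)*3^(3/4)*b/6) + C2*cos(sqrt(2)*3^(3/4)*b/6))*exp(-sqrt(2)*3^(3/4)*b/6) + (C3*sin(sqrt(2)*3^(3/4)*b/6) + C4*cos(sqrt(2)*3^(3/4)*b/6))*exp(sqrt(2)*3^(3/4)*b/6)
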